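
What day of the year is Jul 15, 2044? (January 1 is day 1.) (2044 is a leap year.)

197

Days in months before Jul: 31 + 29 + 31 + 30 + 31 + 30 = 182.
Plus 15 days into Jul → day 197.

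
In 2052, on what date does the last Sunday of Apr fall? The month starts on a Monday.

Apr 28, 2052

Apr 2052 begins on a Monday, so the first Sunday is Apr 7 (6 days later).
Apr 2052 has 30 days. Adding weeks: 7, 14, 21, 28 — the last one ≤ 30 is the 28th.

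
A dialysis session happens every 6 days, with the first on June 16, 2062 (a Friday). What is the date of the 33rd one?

December 25, 2062

The 33rd occurrence is 32 intervals after the first: 32 × 6 = 192 days after June 16, 2062.
June has 30 days — 14 days to the end of June leaves 178.
July has 31 days (147 left).
August has 31 days (116 left).
September has 30 days (86 left).
October has 31 days (55 left).
November has 30 days (25 left).
25 days into December → December 25, 2062.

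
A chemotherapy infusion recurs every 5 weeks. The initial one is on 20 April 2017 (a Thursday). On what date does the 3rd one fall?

The 3rd occurrence is 2 intervals after the first: 2 × 35 = 70 days after 20 April 2017.
April has 30 days — 10 days to the end of April leaves 60.
May has 31 days (29 left).
29 days into June → 29 June 2017.

29 June 2017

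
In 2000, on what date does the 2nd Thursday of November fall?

The first Thursday of November 2000 is November 2.
The 2nd Thursday is 1 weeks later: 2 + 7 = 9.

9 November 2000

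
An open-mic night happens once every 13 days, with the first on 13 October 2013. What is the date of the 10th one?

7 February 2014

The 10th occurrence is 9 intervals after the first: 9 × 13 = 117 days after 13 October 2013.
October has 31 days — 18 days to the end of October leaves 99.
November has 30 days (69 left).
December has 31 days (38 left).
January has 31 days (7 left).
7 days into February → 7 February 2014.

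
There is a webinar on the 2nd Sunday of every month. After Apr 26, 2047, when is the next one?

May 12, 2047

Apr 2047 starts on a Monday; its first Sunday is the 7th, so the 2nd Sunday is the 14th — Apr 14, 2047.
That is not after Apr 26, 2047, so look at May 2047.
May 2047 starts on a Wednesday; its first Sunday is the 5th, so the 2nd Sunday is the 12th — May 12, 2047.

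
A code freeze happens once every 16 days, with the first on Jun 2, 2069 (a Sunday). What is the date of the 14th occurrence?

Dec 27, 2069

The 14th occurrence is 13 intervals after the first: 13 × 16 = 208 days after Jun 2, 2069.
Jun has 30 days — 28 days to the end of Jun leaves 180.
Jul has 31 days (149 left).
Aug has 31 days (118 left).
Sep has 30 days (88 left).
Oct has 31 days (57 left).
Nov has 30 days (27 left).
27 days into Dec → Dec 27, 2069.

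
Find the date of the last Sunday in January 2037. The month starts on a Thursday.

2037-01-25

January 2037 begins on a Thursday, so the first Sunday is January 4 (3 days later).
January 2037 has 31 days. Adding weeks: 4, 11, 18, 25 — the last one ≤ 31 is the 25th.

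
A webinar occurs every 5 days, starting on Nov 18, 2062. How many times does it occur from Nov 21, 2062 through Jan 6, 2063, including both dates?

9

Occurrences land 5·i days after Nov 18, 2062 for i = 0, 1, 2, …
Nov 21, 2062 is 3 days after the start; 3 ÷ 5 = 0 remainder 3; since the remainder is 3, round up to i = 1. First occurrence in the window: #2 on Nov 23, 2062 (1×5 = 5 days in).
Jan 6, 2063 is 49 days after the start; 49 ÷ 5 = 9 remainder 4. Last occurrence in the window: #10 on Jan 2, 2063.
Occurrences #2 through #10: 9 in total.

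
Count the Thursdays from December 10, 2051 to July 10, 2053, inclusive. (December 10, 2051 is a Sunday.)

December 10, 2051 is a Sunday; the first Thursday on or after it is December 14, 2051 (4 days later).
From December 14, 2051 to July 10, 2053: 17 + 366 + 191 = 574 days (rest of 2051, 2052, to July 10, 2053 in 2053).
574 ÷ 7 = 82 full weeks with remainder 0, so 82 more Thursdays after the first → 83.

83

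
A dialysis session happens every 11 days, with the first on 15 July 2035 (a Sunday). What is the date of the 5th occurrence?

28 August 2035

The 5th occurrence is 4 intervals after the first: 4 × 11 = 44 days after 15 July 2035.
July has 31 days — 16 days to the end of July leaves 28.
28 days into August → 28 August 2035.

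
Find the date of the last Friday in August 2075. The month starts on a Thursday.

30 August 2075

August 2075 begins on a Thursday, so the first Friday is August 2 (1 day later).
August 2075 has 31 days. Adding weeks: 2, 9, 16, 23, 30 — the last one ≤ 31 is the 30th.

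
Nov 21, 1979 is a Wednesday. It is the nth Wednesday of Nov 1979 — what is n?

Day 21 falls in week ⌈21/7⌉ of the month.
Days 1–7 hold the 1st Wednesday, 8–14 the 2nd, 15–21 the 3rd, 22–28 the 4th, 29–31 the 5th.
21 is in the range for the 3rd.

3rd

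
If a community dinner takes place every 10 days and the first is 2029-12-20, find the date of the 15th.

2030-05-09

The 15th occurrence is 14 intervals after the first: 14 × 10 = 140 days after 2029-12-20.
December has 31 days — 11 days to the end of December leaves 129.
January has 31 days (98 left).
February has 28 days (70 left).
March has 31 days (39 left).
April has 30 days (9 left).
9 days into May → 2030-05-09.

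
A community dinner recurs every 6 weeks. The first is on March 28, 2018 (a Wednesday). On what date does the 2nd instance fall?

May 9, 2018

The 2nd occurrence is 1 interval after the first: 1 × 42 = 42 days after March 28, 2018.
March has 31 days — 3 days to the end of March leaves 39.
April has 30 days (9 left).
9 days into May → May 9, 2018.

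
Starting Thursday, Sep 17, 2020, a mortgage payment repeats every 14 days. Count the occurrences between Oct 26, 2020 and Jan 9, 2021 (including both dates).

Occurrences land 14·i days after Sep 17, 2020 for i = 0, 1, 2, …
Oct 26, 2020 is 39 days after the start; 39 ÷ 14 = 2 remainder 11; since the remainder is 11, round up to i = 3. First occurrence in the window: #4 on Oct 29, 2020 (3×14 = 42 days in).
Jan 9, 2021 is 114 days after the start; 114 ÷ 14 = 8 remainder 2. Last occurrence in the window: #9 on Jan 7, 2021.
Occurrences #4 through #9: 6 in total.

6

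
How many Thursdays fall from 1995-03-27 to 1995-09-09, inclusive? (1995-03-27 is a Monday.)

24

1995-03-27 is a Monday; the first Thursday on or after it is 1995-03-30 (3 days later).
From 1995-03-30 to 1995-09-09: 1 + 30 + 31 + 30 + 31 + 31 + 9 = 163 days (rest of March, April, May, June, July, August, September).
163 ÷ 7 = 23 full weeks with remainder 2, so 23 more Thursdays after the first → 24.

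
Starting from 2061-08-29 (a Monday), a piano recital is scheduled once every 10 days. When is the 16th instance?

The 16th occurrence is 15 intervals after the first: 15 × 10 = 150 days after 2061-08-29.
August has 31 days — 2 days to the end of August leaves 148.
September has 30 days (118 left).
October has 31 days (87 left).
November has 30 days (57 left).
December has 31 days (26 left).
26 days into January → 2062-01-26.

2062-01-26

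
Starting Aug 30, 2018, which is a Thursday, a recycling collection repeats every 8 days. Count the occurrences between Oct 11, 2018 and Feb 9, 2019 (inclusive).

Occurrences land 8·i days after Aug 30, 2018 for i = 0, 1, 2, …
Oct 11, 2018 is 42 days after the start; 42 ÷ 8 = 5 remainder 2; since the remainder is 2, round up to i = 6. First occurrence in the window: #7 on Oct 17, 2018 (6×8 = 48 days in).
Feb 9, 2019 is 163 days after the start; 163 ÷ 8 = 20 remainder 3. Last occurrence in the window: #21 on Feb 6, 2019.
Occurrences #7 through #21: 15 in total.

15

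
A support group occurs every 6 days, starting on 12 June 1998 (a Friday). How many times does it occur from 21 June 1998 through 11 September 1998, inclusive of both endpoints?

14

Occurrences land 6·i days after 12 June 1998 for i = 0, 1, 2, …
21 June 1998 is 9 days after the start; 9 ÷ 6 = 1 remainder 3; since the remainder is 3, round up to i = 2. First occurrence in the window: #3 on 24 June 1998 (2×6 = 12 days in).
11 September 1998 is 91 days after the start; 91 ÷ 6 = 15 remainder 1. Last occurrence in the window: #16 on 10 September 1998.
Occurrences #3 through #16: 14 in total.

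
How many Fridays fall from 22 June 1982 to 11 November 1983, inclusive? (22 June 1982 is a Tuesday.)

73

22 June 1982 is a Tuesday; the first Friday on or after it is 25 June 1982 (3 days later).
From 25 June 1982 to 11 November 1983: 189 + 315 = 504 days (rest of 1982, to 11 November 1983 in 1983).
504 ÷ 7 = 72 full weeks with remainder 0, so 72 more Fridays after the first → 73.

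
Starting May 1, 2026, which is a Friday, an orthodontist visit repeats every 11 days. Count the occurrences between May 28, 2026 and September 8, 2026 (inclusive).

9

Occurrences land 11·i days after May 1, 2026 for i = 0, 1, 2, …
May 28, 2026 is 27 days after the start; 27 ÷ 11 = 2 remainder 5; since the remainder is 5, round up to i = 3. First occurrence in the window: #4 on June 3, 2026 (3×11 = 33 days in).
September 8, 2026 is 130 days after the start; 130 ÷ 11 = 11 remainder 9. Last occurrence in the window: #12 on August 30, 2026.
Occurrences #4 through #12: 9 in total.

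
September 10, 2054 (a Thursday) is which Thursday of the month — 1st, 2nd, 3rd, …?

Day 10 falls in week ⌈10/7⌉ of the month.
Days 1–7 hold the 1st Thursday, 8–14 the 2nd, 15–21 the 3rd, 22–28 the 4th, 29–31 the 5th.
10 is in the range for the 2nd.

2nd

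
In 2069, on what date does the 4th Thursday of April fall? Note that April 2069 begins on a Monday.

April 2069 begins on a Monday, so the first Thursday is April 4 (3 days later).
The 4th Thursday is 3 weeks later: 4 + 21 = 25.

April 25, 2069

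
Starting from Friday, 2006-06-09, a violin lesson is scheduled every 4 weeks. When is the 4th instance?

2006-09-01

The 4th occurrence is 3 intervals after the first: 3 × 28 = 84 days after 2006-06-09.
June has 30 days — 21 days to the end of June leaves 63.
July has 31 days (32 left).
August has 31 days (1 left).
1 day into September → 2006-09-01.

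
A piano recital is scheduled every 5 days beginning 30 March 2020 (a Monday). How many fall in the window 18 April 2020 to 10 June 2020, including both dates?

Occurrences land 5·i days after 30 March 2020 for i = 0, 1, 2, …
18 April 2020 is 19 days after the start; 19 ÷ 5 = 3 remainder 4; since the remainder is 4, round up to i = 4. First occurrence in the window: #5 on 19 April 2020 (4×5 = 20 days in).
10 June 2020 is 72 days after the start; 72 ÷ 5 = 14 remainder 2. Last occurrence in the window: #15 on 8 June 2020.
Occurrences #5 through #15: 11 in total.

11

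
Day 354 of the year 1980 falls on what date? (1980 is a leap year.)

January has 31 days (354 − 31 = 323 remain).
February has 29 days (323 − 29 = 294 remain).
March has 31 days (294 − 31 = 263 remain).
April has 30 days (263 − 30 = 233 remain).
May has 31 days (233 − 31 = 202 remain).
June has 30 days (202 − 30 = 172 remain).
July has 31 days (172 − 31 = 141 remain).
August has 31 days (141 − 31 = 110 remain).
September has 30 days (110 − 30 = 80 remain).
October has 31 days (80 − 31 = 49 remain).
November has 30 days (49 − 30 = 19 remain).
19 into December → December 19.

1980-12-19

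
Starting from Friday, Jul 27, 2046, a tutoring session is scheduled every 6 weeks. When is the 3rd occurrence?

Oct 19, 2046

The 3rd occurrence is 2 intervals after the first: 2 × 42 = 84 days after Jul 27, 2046.
Jul has 31 days — 4 days to the end of Jul leaves 80.
Aug has 31 days (49 left).
Sep has 30 days (19 left).
19 days into Oct → Oct 19, 2046.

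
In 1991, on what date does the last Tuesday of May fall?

The first Tuesday of May 1991 is May 7.
May 1991 has 31 days. Adding weeks: 7, 14, 21, 28 — the last one ≤ 31 is the 28th.

May 28, 1991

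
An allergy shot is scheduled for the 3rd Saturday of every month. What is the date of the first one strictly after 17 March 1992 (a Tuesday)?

March 1992 starts on a Sunday; its first Saturday is the 7th, so the 3rd Saturday is the 21st — 21 March 1992.
21 March 1992 is after 17 March 1992, so that is the next one.

21 March 1992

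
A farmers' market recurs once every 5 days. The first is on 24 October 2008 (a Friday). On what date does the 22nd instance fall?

The 22nd occurrence is 21 intervals after the first: 21 × 5 = 105 days after 24 October 2008.
October has 31 days — 7 days to the end of October leaves 98.
November has 30 days (68 left).
December has 31 days (37 left).
January has 31 days (6 left).
6 days into February → 6 February 2009.

6 February 2009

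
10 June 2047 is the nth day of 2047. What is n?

161

Days in months before June: 31 + 28 + 31 + 30 + 31 = 151.
Plus 10 days into June → day 161.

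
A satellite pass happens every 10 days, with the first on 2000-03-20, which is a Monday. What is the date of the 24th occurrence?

The 24th occurrence is 23 intervals after the first: 23 × 10 = 230 days after 2000-03-20.
March has 31 days — 11 days to the end of March leaves 219.
April has 30 days (189 left).
May has 31 days (158 left).
June has 30 days (128 left).
July has 31 days (97 left).
August has 31 days (66 left).
September has 30 days (36 left).
October has 31 days (5 left).
5 days into November → 2000-11-05.

2000-11-05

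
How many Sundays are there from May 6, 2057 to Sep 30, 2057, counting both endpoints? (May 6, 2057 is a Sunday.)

May 6, 2057 is a Sunday; the first Sunday on or after it is May 6, 2057.
From May 6, 2057 to Sep 30, 2057: 25 + 30 + 31 + 31 + 30 = 147 days (rest of May, Jun, Jul, Aug, Sep).
147 ÷ 7 = 21 full weeks with remainder 0, so 21 more Sundays after the first → 22.

22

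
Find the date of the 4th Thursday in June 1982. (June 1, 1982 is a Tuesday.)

June 1982 begins on a Tuesday, so the first Thursday is June 3 (2 days later).
The 4th Thursday is 3 weeks later: 3 + 21 = 24.

1982-06-24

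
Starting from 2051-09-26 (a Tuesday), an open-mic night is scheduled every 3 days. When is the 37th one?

2052-01-12

The 37th occurrence is 36 intervals after the first: 36 × 3 = 108 days after 2051-09-26.
September has 30 days — 4 days to the end of September leaves 104.
October has 31 days (73 left).
November has 30 days (43 left).
December has 31 days (12 left).
12 days into January → 2052-01-12.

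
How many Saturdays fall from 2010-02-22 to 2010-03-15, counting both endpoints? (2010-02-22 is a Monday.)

3

2010-02-22 is a Monday; the first Saturday on or after it is 2010-02-27 (5 days later).
From 2010-02-27 to 2010-03-15: 1 + 15 = 16 days (rest of February, March).
16 ÷ 7 = 2 full weeks with remainder 2, so 2 more Saturdays after the first → 3.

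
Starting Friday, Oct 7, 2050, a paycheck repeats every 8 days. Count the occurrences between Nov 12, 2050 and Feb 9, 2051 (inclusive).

11

Occurrences land 8·i days after Oct 7, 2050 for i = 0, 1, 2, …
Nov 12, 2050 is 36 days after the start; 36 ÷ 8 = 4 remainder 4; since the remainder is 4, round up to i = 5. First occurrence in the window: #6 on Nov 16, 2050 (5×8 = 40 days in).
Feb 9, 2051 is 125 days after the start; 125 ÷ 8 = 15 remainder 5. Last occurrence in the window: #16 on Feb 4, 2051.
Occurrences #6 through #16: 11 in total.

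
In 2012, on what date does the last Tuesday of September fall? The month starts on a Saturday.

September 2012 begins on a Saturday, so the first Tuesday is September 4 (3 days later).
September 2012 has 30 days. Adding weeks: 4, 11, 18, 25 — the last one ≤ 30 is the 25th.

2012-09-25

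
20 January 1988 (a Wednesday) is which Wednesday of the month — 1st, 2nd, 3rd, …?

Day 20 falls in week ⌈20/7⌉ of the month.
Days 1–7 hold the 1st Wednesday, 8–14 the 2nd, 15–21 the 3rd, 22–28 the 4th, 29–31 the 5th.
20 is in the range for the 3rd.

3rd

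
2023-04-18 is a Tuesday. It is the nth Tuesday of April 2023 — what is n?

Day 18 falls in week ⌈18/7⌉ of the month.
Days 1–7 hold the 1st Tuesday, 8–14 the 2nd, 15–21 the 3rd, 22–28 the 4th, 29–31 the 5th.
18 is in the range for the 3rd.

3rd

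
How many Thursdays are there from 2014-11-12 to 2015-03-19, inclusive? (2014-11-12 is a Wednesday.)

19

2014-11-12 is a Wednesday; the first Thursday on or after it is 2014-11-13 (1 day later).
From 2014-11-13 to 2015-03-19: 17 + 31 + 31 + 28 + 19 = 126 days (rest of November, December, January, February, March).
126 ÷ 7 = 18 full weeks with remainder 0, so 18 more Thursdays after the first → 19.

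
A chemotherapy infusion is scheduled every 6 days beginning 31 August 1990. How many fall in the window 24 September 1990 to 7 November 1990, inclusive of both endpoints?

8

Occurrences land 6·i days after 31 August 1990 for i = 0, 1, 2, …
24 September 1990 is 24 days after the start; 24 ÷ 6 = 4 remainder 0. First occurrence in the window: #5 on 24 September 1990 (4×6 = 24 days in).
7 November 1990 is 68 days after the start; 68 ÷ 6 = 11 remainder 2. Last occurrence in the window: #12 on 5 November 1990.
Occurrences #5 through #12: 8 in total.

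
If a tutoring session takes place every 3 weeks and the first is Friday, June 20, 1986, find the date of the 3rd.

August 1, 1986

The 3rd occurrence is 2 intervals after the first: 2 × 21 = 42 days after June 20, 1986.
June has 30 days — 10 days to the end of June leaves 32.
July has 31 days (1 left).
1 day into August → August 1, 1986.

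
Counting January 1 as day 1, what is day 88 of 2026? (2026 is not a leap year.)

2026-03-29

January has 31 days (88 − 31 = 57 remain).
February has 28 days (57 − 28 = 29 remain).
29 into March → March 29.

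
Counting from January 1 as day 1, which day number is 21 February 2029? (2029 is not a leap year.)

52

Days in months before February: 31 = 31.
Plus 21 days into February → day 52.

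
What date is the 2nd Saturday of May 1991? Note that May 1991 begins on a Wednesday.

May 11, 1991

May 1991 begins on a Wednesday, so the first Saturday is May 4 (3 days later).
The 2nd Saturday is 1 weeks later: 4 + 7 = 11.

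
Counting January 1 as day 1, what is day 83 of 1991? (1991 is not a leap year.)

Mar 24, 1991

Jan has 31 days (83 − 31 = 52 remain).
Feb has 28 days (52 − 28 = 24 remain).
24 into Mar → Mar 24.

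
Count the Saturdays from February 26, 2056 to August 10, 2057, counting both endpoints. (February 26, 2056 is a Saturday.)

February 26, 2056 is a Saturday; the first Saturday on or after it is February 26, 2056.
From February 26, 2056 to August 10, 2057: 309 + 222 = 531 days (rest of 2056, to August 10, 2057 in 2057).
531 ÷ 7 = 75 full weeks with remainder 6, so 75 more Saturdays after the first → 76.

76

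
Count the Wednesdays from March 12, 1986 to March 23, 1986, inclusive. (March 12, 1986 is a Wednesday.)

March 12, 1986 is a Wednesday; the first Wednesday on or after it is March 12, 1986.
From March 12, 1986 to March 23, 1986 is 23 − 12 = 11 days.
11 ÷ 7 = 1 full weeks with remainder 4, so 1 more Wednesdays after the first → 2.

2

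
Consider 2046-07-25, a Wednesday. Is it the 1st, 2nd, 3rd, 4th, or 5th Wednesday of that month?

Day 25 falls in week ⌈25/7⌉ of the month.
Days 1–7 hold the 1st Wednesday, 8–14 the 2nd, 15–21 the 3rd, 22–28 the 4th, 29–31 the 5th.
25 is in the range for the 4th.

4th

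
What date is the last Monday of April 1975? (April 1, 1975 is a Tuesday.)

April 1975 begins on a Tuesday, so the first Monday is April 7 (6 days later).
April 1975 has 30 days. Adding weeks: 7, 14, 21, 28 — the last one ≤ 30 is the 28th.

28 April 1975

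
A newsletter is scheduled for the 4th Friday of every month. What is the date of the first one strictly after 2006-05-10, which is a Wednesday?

2006-05-26

May 2006 starts on a Monday; its first Friday is the 5th, so the 4th Friday is the 26th — 2006-05-26.
2006-05-26 is after 2006-05-10, so that is the next one.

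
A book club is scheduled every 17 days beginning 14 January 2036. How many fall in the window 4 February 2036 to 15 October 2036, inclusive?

15

Occurrences land 17·i days after 14 January 2036 for i = 0, 1, 2, …
4 February 2036 is 21 days after the start; 21 ÷ 17 = 1 remainder 4; since the remainder is 4, round up to i = 2. First occurrence in the window: #3 on 17 February 2036 (2×17 = 34 days in).
15 October 2036 is 275 days after the start; 275 ÷ 17 = 16 remainder 3. Last occurrence in the window: #17 on 12 October 2036.
Occurrences #3 through #17: 15 in total.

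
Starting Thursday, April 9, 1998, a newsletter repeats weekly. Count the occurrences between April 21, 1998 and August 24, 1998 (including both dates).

Occurrences land 7·i days after April 9, 1998 for i = 0, 1, 2, …
April 21, 1998 is 12 days after the start; 12 ÷ 7 = 1 remainder 5; since the remainder is 5, round up to i = 2. First occurrence in the window: #3 on April 23, 1998 (2×7 = 14 days in).
August 24, 1998 is 137 days after the start; 137 ÷ 7 = 19 remainder 4. Last occurrence in the window: #20 on August 20, 1998.
Occurrences #3 through #20: 18 in total.

18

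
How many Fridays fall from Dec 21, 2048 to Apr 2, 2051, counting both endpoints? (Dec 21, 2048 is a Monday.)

Dec 21, 2048 is a Monday; the first Friday on or after it is Dec 25, 2048 (4 days later).
From Dec 25, 2048 to Apr 2, 2051: 6 + 365 + 365 + 92 = 828 days (rest of 2048, 2049, 2050, to Apr 2, 2051 in 2051).
828 ÷ 7 = 118 full weeks with remainder 2, so 118 more Fridays after the first → 119.

119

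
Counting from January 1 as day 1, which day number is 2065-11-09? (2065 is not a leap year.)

Days in months before November: 31 + 28 + 31 + 30 + 31 + 30 + 31 + 31 + 30 + 31 = 304.
Plus 9 days into November → day 313.

313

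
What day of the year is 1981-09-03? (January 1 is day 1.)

246

Days in months before September: 31 + 28 + 31 + 30 + 31 + 30 + 31 + 31 = 243.
Plus 3 days into September → day 246.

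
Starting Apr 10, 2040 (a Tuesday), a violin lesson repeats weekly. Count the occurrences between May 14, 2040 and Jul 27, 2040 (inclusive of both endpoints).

Occurrences land 7·i days after Apr 10, 2040 for i = 0, 1, 2, …
May 14, 2040 is 34 days after the start; 34 ÷ 7 = 4 remainder 6; since the remainder is 6, round up to i = 5. First occurrence in the window: #6 on May 15, 2040 (5×7 = 35 days in).
Jul 27, 2040 is 108 days after the start; 108 ÷ 7 = 15 remainder 3. Last occurrence in the window: #16 on Jul 24, 2040.
Occurrences #6 through #16: 11 in total.

11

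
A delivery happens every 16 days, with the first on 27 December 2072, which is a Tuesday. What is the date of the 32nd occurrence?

7 May 2074

The 32nd occurrence is 31 intervals after the first: 31 × 16 = 496 days after 27 December 2072.
December has 31 days — 4 days to the end of December leaves 492.
2073 has 365 days (127 left).
January has 31 days (96 left).
February has 28 days (68 left).
March has 31 days (37 left).
April has 30 days (7 left).
7 days into May → 7 May 2074.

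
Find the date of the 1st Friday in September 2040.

The first Friday of September 2040 is September 7.

2040-09-07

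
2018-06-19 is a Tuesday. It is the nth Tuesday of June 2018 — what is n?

Day 19 falls in week ⌈19/7⌉ of the month.
Days 1–7 hold the 1st Tuesday, 8–14 the 2nd, 15–21 the 3rd, 22–28 the 4th, 29–31 the 5th.
19 is in the range for the 3rd.

3rd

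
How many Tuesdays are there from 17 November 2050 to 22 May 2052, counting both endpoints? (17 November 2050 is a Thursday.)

17 November 2050 is a Thursday; the first Tuesday on or after it is 22 November 2050 (5 days later).
From 22 November 2050 to 22 May 2052: 39 + 365 + 143 = 547 days (rest of 2050, 2051, to 22 May 2052 in 2052).
547 ÷ 7 = 78 full weeks with remainder 1, so 78 more Tuesdays after the first → 79.

79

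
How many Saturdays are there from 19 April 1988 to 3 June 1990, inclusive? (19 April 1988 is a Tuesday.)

19 April 1988 is a Tuesday; the first Saturday on or after it is 23 April 1988 (4 days later).
From 23 April 1988 to 3 June 1990: 252 + 365 + 154 = 771 days (rest of 1988, 1989, to 3 June 1990 in 1990).
771 ÷ 7 = 110 full weeks with remainder 1, so 110 more Saturdays after the first → 111.

111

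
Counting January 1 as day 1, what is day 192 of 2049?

Jan has 31 days (192 − 31 = 161 remain).
Feb has 28 days (161 − 28 = 133 remain).
Mar has 31 days (133 − 31 = 102 remain).
Apr has 30 days (102 − 30 = 72 remain).
May has 31 days (72 − 31 = 41 remain).
Jun has 30 days (41 − 30 = 11 remain).
11 into Jul → Jul 11.

Jul 11, 2049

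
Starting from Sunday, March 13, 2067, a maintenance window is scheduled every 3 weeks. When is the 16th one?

The 16th occurrence is 15 intervals after the first: 15 × 21 = 315 days after March 13, 2067.
March has 31 days — 18 days to the end of March leaves 297.
April has 30 days (267 left).
May has 31 days (236 left).
June has 30 days (206 left).
July has 31 days (175 left).
August has 31 days (144 left).
September has 30 days (114 left).
October has 31 days (83 left).
November has 30 days (53 left).
December has 31 days (22 left).
22 days into January → January 22, 2068.

January 22, 2068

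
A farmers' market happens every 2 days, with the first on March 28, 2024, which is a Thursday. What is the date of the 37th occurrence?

The 37th occurrence is 36 intervals after the first: 36 × 2 = 72 days after March 28, 2024.
March has 31 days — 3 days to the end of March leaves 69.
April has 30 days (39 left).
May has 31 days (8 left).
8 days into June → June 8, 2024.

June 8, 2024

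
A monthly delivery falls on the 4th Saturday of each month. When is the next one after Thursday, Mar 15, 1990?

Mar 1990 starts on a Thursday; its first Saturday is the 3rd, so the 4th Saturday is the 24th — Mar 24, 1990.
Mar 24, 1990 is after Mar 15, 1990, so that is the next one.

Mar 24, 1990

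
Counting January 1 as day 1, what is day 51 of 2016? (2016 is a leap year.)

Jan has 31 days (51 − 31 = 20 remain).
20 into Feb → Feb 20.

Feb 20, 2016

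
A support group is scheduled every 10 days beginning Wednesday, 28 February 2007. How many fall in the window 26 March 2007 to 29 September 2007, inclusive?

Occurrences land 10·i days after 28 February 2007 for i = 0, 1, 2, …
26 March 2007 is 26 days after the start; 26 ÷ 10 = 2 remainder 6; since the remainder is 6, round up to i = 3. First occurrence in the window: #4 on 30 March 2007 (3×10 = 30 days in).
29 September 2007 is 213 days after the start; 213 ÷ 10 = 21 remainder 3. Last occurrence in the window: #22 on 26 September 2007.
Occurrences #4 through #22: 19 in total.

19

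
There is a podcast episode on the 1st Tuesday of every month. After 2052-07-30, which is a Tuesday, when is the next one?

July 2052 starts on a Monday, so its 1st Tuesday is 2052-07-02 (1 day in).
That is not after 2052-07-30, so look at August 2052.
August 2052 starts on a Thursday, so its 1st Tuesday is 2052-08-06 (5 days in).

2052-08-06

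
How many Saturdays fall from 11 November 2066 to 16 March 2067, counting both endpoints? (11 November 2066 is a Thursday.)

11 November 2066 is a Thursday; the first Saturday on or after it is 13 November 2066 (2 days later).
From 13 November 2066 to 16 March 2067: 17 + 31 + 31 + 28 + 16 = 123 days (rest of November, December, January, February, March).
123 ÷ 7 = 17 full weeks with remainder 4, so 17 more Saturdays after the first → 18.

18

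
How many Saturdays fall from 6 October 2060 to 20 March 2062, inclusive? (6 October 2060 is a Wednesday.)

76

6 October 2060 is a Wednesday; the first Saturday on or after it is 9 October 2060 (3 days later).
From 9 October 2060 to 20 March 2062: 83 + 365 + 79 = 527 days (rest of 2060, 2061, to 20 March 2062 in 2062).
527 ÷ 7 = 75 full weeks with remainder 2, so 75 more Saturdays after the first → 76.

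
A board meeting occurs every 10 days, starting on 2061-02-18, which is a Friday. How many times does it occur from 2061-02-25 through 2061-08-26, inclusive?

Occurrences land 10·i days after 2061-02-18 for i = 0, 1, 2, …
2061-02-25 is 7 days after the start; 7 ÷ 10 = 0 remainder 7; since the remainder is 7, round up to i = 1. First occurrence in the window: #2 on 2061-02-28 (1×10 = 10 days in).
2061-08-26 is 189 days after the start; 189 ÷ 10 = 18 remainder 9. Last occurrence in the window: #19 on 2061-08-17.
Occurrences #2 through #19: 18 in total.

18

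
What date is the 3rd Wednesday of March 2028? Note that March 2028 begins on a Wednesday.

15 March 2028

March 2028 begins on a Wednesday, so the first Wednesday is March 1.
The 3rd Wednesday is 2 weeks later: 1 + 14 = 15.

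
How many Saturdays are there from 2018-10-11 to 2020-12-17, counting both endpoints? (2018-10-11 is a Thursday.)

2018-10-11 is a Thursday; the first Saturday on or after it is 2018-10-13 (2 days later).
From 2018-10-13 to 2020-12-17: 79 + 365 + 352 = 796 days (rest of 2018, 2019, to 2020-12-17 in 2020).
796 ÷ 7 = 113 full weeks with remainder 5, so 113 more Saturdays after the first → 114.

114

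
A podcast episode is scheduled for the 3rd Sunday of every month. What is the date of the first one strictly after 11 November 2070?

November 2070 starts on a Saturday; its first Sunday is the 2nd, so the 3rd Sunday is the 16th — 16 November 2070.
16 November 2070 is after 11 November 2070, so that is the next one.

16 November 2070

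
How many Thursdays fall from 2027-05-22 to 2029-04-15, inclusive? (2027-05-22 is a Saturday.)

2027-05-22 is a Saturday; the first Thursday on or after it is 2027-05-27 (5 days later).
From 2027-05-27 to 2029-04-15: 218 + 366 + 105 = 689 days (rest of 2027, 2028, to 2029-04-15 in 2029).
689 ÷ 7 = 98 full weeks with remainder 3, so 98 more Thursdays after the first → 99.

99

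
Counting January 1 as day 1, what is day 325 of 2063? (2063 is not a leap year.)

Nov 21, 2063

Jan has 31 days (325 − 31 = 294 remain).
Feb has 28 days (294 − 28 = 266 remain).
Mar has 31 days (266 − 31 = 235 remain).
Apr has 30 days (235 − 30 = 205 remain).
May has 31 days (205 − 31 = 174 remain).
Jun has 30 days (174 − 30 = 144 remain).
Jul has 31 days (144 − 31 = 113 remain).
Aug has 31 days (113 − 31 = 82 remain).
Sep has 30 days (82 − 30 = 52 remain).
Oct has 31 days (52 − 31 = 21 remain).
21 into Nov → Nov 21.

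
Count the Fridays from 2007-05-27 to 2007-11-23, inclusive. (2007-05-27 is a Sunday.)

26

2007-05-27 is a Sunday; the first Friday on or after it is 2007-06-01 (5 days later).
From 2007-06-01 to 2007-11-23: 29 + 31 + 31 + 30 + 31 + 23 = 175 days (rest of June, July, August, September, October, November).
175 ÷ 7 = 25 full weeks with remainder 0, so 25 more Fridays after the first → 26.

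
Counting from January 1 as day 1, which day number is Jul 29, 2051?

Days in months before Jul: 31 + 28 + 31 + 30 + 31 + 30 = 181.
Plus 29 days into Jul → day 210.

210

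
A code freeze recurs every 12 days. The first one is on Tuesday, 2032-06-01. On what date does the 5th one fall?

The 5th occurrence is 4 intervals after the first: 4 × 12 = 48 days after 2032-06-01.
June has 30 days — 29 days to the end of June leaves 19.
19 days into July → 2032-07-19.

2032-07-19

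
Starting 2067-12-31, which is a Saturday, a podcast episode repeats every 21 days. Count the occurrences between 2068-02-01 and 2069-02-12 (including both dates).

18

Occurrences land 21·i days after 2067-12-31 for i = 0, 1, 2, …
2068-02-01 is 32 days after the start; 32 ÷ 21 = 1 remainder 11; since the remainder is 11, round up to i = 2. First occurrence in the window: #3 on 2068-02-11 (2×21 = 42 days in).
2069-02-12 is 409 days after the start; 409 ÷ 21 = 19 remainder 10. Last occurrence in the window: #20 on 2069-02-02.
Occurrences #3 through #20: 18 in total.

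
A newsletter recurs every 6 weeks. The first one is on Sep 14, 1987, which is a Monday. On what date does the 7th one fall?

May 23, 1988

The 7th occurrence is 6 intervals after the first: 6 × 42 = 252 days after Sep 14, 1987.
Sep has 30 days — 16 days to the end of Sep leaves 236.
Oct has 31 days (205 left).
Nov has 30 days (175 left).
Dec has 31 days (144 left).
Jan has 31 days (113 left).
Feb has 29 days (84 left).
Mar has 31 days (53 left).
Apr has 30 days (23 left).
23 days into May → May 23, 1988.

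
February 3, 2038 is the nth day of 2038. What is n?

34

Days in months before February: 31 = 31.
Plus 3 days into February → day 34.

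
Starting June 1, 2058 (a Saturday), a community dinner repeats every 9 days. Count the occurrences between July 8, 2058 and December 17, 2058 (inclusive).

18

Occurrences land 9·i days after June 1, 2058 for i = 0, 1, 2, …
July 8, 2058 is 37 days after the start; 37 ÷ 9 = 4 remainder 1; since the remainder is 1, round up to i = 5. First occurrence in the window: #6 on July 16, 2058 (5×9 = 45 days in).
December 17, 2058 is 199 days after the start; 199 ÷ 9 = 22 remainder 1. Last occurrence in the window: #23 on December 16, 2058.
Occurrences #6 through #23: 18 in total.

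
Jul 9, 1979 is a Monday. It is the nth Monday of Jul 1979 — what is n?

2nd

Day 9 falls in week ⌈9/7⌉ of the month.
Days 1–7 hold the 1st Monday, 8–14 the 2nd, 15–21 the 3rd, 22–28 the 4th, 29–31 the 5th.
9 is in the range for the 2nd.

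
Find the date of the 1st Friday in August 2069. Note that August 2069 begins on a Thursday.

August 2069 begins on a Thursday, so the first Friday is August 2 (1 day later).

2 August 2069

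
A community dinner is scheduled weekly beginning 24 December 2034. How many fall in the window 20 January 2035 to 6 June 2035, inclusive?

20

Occurrences land 7·i days after 24 December 2034 for i = 0, 1, 2, …
20 January 2035 is 27 days after the start; 27 ÷ 7 = 3 remainder 6; since the remainder is 6, round up to i = 4. First occurrence in the window: #5 on 21 January 2035 (4×7 = 28 days in).
6 June 2035 is 164 days after the start; 164 ÷ 7 = 23 remainder 3. Last occurrence in the window: #24 on 3 June 2035.
Occurrences #5 through #24: 20 in total.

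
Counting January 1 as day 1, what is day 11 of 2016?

2016-01-11

11 into January → January 11.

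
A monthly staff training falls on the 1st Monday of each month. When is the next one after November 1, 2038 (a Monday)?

November 2038 starts on a Monday, so its 1st Monday is November 1, 2038.
That is not after November 1, 2038, so look at December 2038.
December 2038 starts on a Wednesday, so its 1st Monday is December 6, 2038 (5 days in).

December 6, 2038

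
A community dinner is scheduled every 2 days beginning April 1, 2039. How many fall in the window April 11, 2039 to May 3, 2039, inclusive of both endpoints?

12

Occurrences land 2·i days after April 1, 2039 for i = 0, 1, 2, …
April 11, 2039 is 10 days after the start; 10 ÷ 2 = 5 remainder 0. First occurrence in the window: #6 on April 11, 2039 (5×2 = 10 days in).
May 3, 2039 is 32 days after the start; 32 ÷ 2 = 16 remainder 0. Last occurrence in the window: #17 on May 3, 2039.
Occurrences #6 through #17: 12 in total.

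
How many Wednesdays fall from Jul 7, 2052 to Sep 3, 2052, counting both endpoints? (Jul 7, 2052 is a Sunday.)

Jul 7, 2052 is a Sunday; the first Wednesday on or after it is Jul 10, 2052 (3 days later).
From Jul 10, 2052 to Sep 3, 2052: 21 + 31 + 3 = 55 days (rest of Jul, Aug, Sep).
55 ÷ 7 = 7 full weeks with remainder 6, so 7 more Wednesdays after the first → 8.

8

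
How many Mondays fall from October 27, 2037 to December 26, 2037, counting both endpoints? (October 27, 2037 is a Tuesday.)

8

October 27, 2037 is a Tuesday; the first Monday on or after it is November 2, 2037 (6 days later).
From November 2, 2037 to December 26, 2037: 28 + 26 = 54 days (rest of November, December).
54 ÷ 7 = 7 full weeks with remainder 5, so 7 more Mondays after the first → 8.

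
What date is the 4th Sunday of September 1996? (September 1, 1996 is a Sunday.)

September 22, 1996

September 1996 begins on a Sunday, so the first Sunday is September 1.
The 4th Sunday is 3 weeks later: 1 + 21 = 22.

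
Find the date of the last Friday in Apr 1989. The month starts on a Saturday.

Apr 1989 begins on a Saturday, so the first Friday is Apr 7 (6 days later).
Apr 1989 has 30 days. Adding weeks: 7, 14, 21, 28 — the last one ≤ 30 is the 28th.

Apr 28, 1989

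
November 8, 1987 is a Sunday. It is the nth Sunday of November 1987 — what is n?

2nd

Day 8 falls in week ⌈8/7⌉ of the month.
Days 1–7 hold the 1st Sunday, 8–14 the 2nd, 15–21 the 3rd, 22–28 the 4th, 29–31 the 5th.
8 is in the range for the 2nd.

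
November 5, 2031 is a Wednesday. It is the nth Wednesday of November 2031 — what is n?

1st

Day 5 falls in week ⌈5/7⌉ of the month.
Days 1–7 hold the 1st Wednesday, 8–14 the 2nd, 15–21 the 3rd, 22–28 the 4th, 29–31 the 5th.
5 is in the range for the 1st.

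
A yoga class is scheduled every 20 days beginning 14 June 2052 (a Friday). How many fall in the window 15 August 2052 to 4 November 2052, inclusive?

4

Occurrences land 20·i days after 14 June 2052 for i = 0, 1, 2, …
15 August 2052 is 62 days after the start; 62 ÷ 20 = 3 remainder 2; since the remainder is 2, round up to i = 4. First occurrence in the window: #5 on 2 September 2052 (4×20 = 80 days in).
4 November 2052 is 143 days after the start; 143 ÷ 20 = 7 remainder 3. Last occurrence in the window: #8 on 1 November 2052.
Occurrences #5 through #8: 4 in total.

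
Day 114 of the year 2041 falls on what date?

2041-04-24

January has 31 days (114 − 31 = 83 remain).
February has 28 days (83 − 28 = 55 remain).
March has 31 days (55 − 31 = 24 remain).
24 into April → April 24.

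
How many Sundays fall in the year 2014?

January 1, 2014 is a Wednesday; the first Sunday on or after it is January 5, 2014 (4 days later).
From January 5, 2014 to December 31, 2014: 26 + 28 + 31 + 30 + 31 + 30 + 31 + 31 + 30 + 31 + 30 + 31 = 360 days (rest of January, February, March, April, May, June, July, August, September, October, November, December).
360 ÷ 7 = 51 full weeks with remainder 3, so 51 more Sundays after the first → 52.

52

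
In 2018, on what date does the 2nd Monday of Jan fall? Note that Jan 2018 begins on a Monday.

Jan 2018 begins on a Monday, so the first Monday is Jan 1.
The 2nd Monday is 1 weeks later: 1 + 7 = 8.

Jan 8, 2018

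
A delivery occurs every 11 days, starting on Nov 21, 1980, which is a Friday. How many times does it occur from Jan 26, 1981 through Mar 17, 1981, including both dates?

Occurrences land 11·i days after Nov 21, 1980 for i = 0, 1, 2, …
Jan 26, 1981 is 66 days after the start; 66 ÷ 11 = 6 remainder 0. First occurrence in the window: #7 on Jan 26, 1981 (6×11 = 66 days in).
Mar 17, 1981 is 116 days after the start; 116 ÷ 11 = 10 remainder 6. Last occurrence in the window: #11 on Mar 11, 1981.
Occurrences #7 through #11: 5 in total.

5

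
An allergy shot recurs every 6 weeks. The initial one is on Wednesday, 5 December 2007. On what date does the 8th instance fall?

24 September 2008

The 8th occurrence is 7 intervals after the first: 7 × 42 = 294 days after 5 December 2007.
December has 31 days — 26 days to the end of December leaves 268.
January has 31 days (237 left).
February has 29 days (208 left).
March has 31 days (177 left).
April has 30 days (147 left).
May has 31 days (116 left).
June has 30 days (86 left).
July has 31 days (55 left).
August has 31 days (24 left).
24 days into September → 24 September 2008.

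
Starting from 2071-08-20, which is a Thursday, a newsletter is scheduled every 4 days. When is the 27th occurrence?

2071-12-02

The 27th occurrence is 26 intervals after the first: 26 × 4 = 104 days after 2071-08-20.
August has 31 days — 11 days to the end of August leaves 93.
September has 30 days (63 left).
October has 31 days (32 left).
November has 30 days (2 left).
2 days into December → 2071-12-02.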